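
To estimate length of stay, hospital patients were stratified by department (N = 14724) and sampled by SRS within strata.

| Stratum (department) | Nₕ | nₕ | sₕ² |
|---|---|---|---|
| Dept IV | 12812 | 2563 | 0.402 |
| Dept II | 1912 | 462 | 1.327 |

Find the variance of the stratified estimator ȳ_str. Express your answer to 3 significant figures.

1.32 × 10^-4

Var(ȳ_str) = Σₕ Wₕ²(1 − fₕ)sₕ²/nₕ with Wₕ = Nₕ/N, N = 14724.
Dept IV: Wₕ = 0.87014398; term = 0.87014398²·(1 − 0.20004683)·0.402/2563 = 9.5000142 × 10^-5.
Dept II: Wₕ = 0.12985602; term = 0.12985602²·(1 − 0.24163180)·1.327/462 = 3.673104 × 10^-5.
Sum = 1.3173118 × 10^-4.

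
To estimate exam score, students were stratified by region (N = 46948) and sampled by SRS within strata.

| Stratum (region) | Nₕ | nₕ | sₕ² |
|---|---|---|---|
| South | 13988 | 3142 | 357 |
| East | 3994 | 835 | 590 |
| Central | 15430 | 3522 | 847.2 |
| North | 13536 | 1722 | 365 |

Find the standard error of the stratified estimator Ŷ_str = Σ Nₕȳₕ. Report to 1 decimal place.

10210.1

Var(Ŷ_str) = Σₕ Nₕ²(1 − fₕ)sₕ²/nₕ.
South: 13988²·(1 − 3142/13988)·357/3142 = 1.7238015 × 10^7.
East: 3994²·(1 − 835/3994)·590/835 = 8.9150385 × 10^6.
Central: 15430²·(1 − 3522/15430)·847.2/3522 = 4.4197871 × 10^7.
North: 13536²·(1 − 1722/13536)·365/1722 = 3.3895889 × 10^7.
Sum = 1.0424681 × 10^8.
SE = √(1.0424681 × 10^8) = 10210.1.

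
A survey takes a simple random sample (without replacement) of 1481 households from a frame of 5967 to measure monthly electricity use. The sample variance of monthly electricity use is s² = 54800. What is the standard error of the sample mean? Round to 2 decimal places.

Under SRS without replacement, Var(ȳ) = (1 − f)·s²/n with f = n/N = 1481/5967 = 0.24819842.
Var(ȳ) = (1 − 0.24819842)·54800/1481 = 0.75180158·37.002026 = 27.818181.
SE(ȳ) = √(27.818181) = 5.27.

5.27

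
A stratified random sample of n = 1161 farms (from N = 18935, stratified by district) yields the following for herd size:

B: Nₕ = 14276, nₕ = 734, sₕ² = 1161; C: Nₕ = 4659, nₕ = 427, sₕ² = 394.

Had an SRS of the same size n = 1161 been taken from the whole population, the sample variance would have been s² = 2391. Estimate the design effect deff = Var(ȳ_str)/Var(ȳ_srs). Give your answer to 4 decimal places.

Var(ȳ_str) = Σ Wₕ²(1−fₕ)sₕ²/nₕ with Wₕ = Nₕ/18935:
  B: (14276/18935)²·(1−734/14276)·1161/734 = 0.85289367
  C: (4659/18935)²·(1−427/4659)·394/427 = 0.050742995
  → Var(ȳ_str) = 0.90363667.
Var(ȳ_srs) = (1 − 1161/18935)·2391/1161 = 1.9331574.
deff = 0.90363667 / 1.9331574 = 0.4674.

0.4674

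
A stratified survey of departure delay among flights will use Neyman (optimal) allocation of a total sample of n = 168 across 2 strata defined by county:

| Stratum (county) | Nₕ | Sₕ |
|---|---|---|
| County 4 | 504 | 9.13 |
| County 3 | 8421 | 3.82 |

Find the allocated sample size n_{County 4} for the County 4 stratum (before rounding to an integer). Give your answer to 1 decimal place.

Neyman allocation: nₕ = n·NₕSₕ / Σⱼ NⱼSⱼ.
Σ NⱼSⱼ = 504·9.13 + 8421·3.82 = 36769.74.
n_{County 4} = 168·504·9.13 / 36769.74 = 21.0.

21.0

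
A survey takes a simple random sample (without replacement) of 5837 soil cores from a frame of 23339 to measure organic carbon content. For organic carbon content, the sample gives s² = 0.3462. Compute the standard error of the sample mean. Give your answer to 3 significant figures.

Under SRS without replacement, Var(ȳ) = (1 − f)·s²/n with f = n/N = 5837/23339 = 0.25009641.
Var(ȳ) = (1 − 0.25009641)·0.3462/5837 = 0.74990359·5.931129 × 10^-5 = 4.447775 × 10^-5.
SE(ȳ) = √(4.447775 × 10^-5) = 0.00667.

0.00667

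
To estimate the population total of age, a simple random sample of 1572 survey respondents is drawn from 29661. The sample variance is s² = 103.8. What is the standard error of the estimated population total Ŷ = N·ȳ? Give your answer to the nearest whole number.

Var(Ŷ) = N²·Var(ȳ) = N²·(1 − n/N)·s²/n.
f = 1572/29661 = 0.05299889; Var(ȳ) = 0.94700111·103.8/1572 = 0.062530989.
Var(Ŷ) = 29661² · 0.062530989 = 5.5013196 × 10^7.
SE(Ŷ) = √(5.5013196 × 10^7) = 7417.

7417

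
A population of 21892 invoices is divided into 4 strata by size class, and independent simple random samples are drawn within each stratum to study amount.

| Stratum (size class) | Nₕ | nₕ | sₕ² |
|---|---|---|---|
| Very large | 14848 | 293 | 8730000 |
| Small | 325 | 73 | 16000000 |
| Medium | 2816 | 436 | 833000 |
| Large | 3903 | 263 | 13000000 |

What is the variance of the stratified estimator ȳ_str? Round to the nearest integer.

Var(ȳ_str) = Σₕ Wₕ²(1 − fₕ)sₕ²/nₕ with Wₕ = Nₕ/N, N = 21892.
Very large: Wₕ = 0.67823863; term = 0.67823863²·(1 − 0.01973330)·8730000/293 = 13435.564.
Small: Wₕ = 0.01484561; term = 0.01484561²·(1 − 0.22461538)·16000000/73 = 37.45503.
Medium: Wₕ = 0.12863146; term = 0.12863146²·(1 − 0.15482955)·833000/436 = 26.717588.
Large: Wₕ = 0.17828430; term = 0.17828430²·(1 − 0.06738406)·13000000/263 = 1465.2666.
Sum = 14965.003.

14965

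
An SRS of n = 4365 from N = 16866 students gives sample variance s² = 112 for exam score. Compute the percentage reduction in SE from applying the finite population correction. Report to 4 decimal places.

13.9073

f = n/N = 4365/16866 = 0.25880470.
SE_no-fpc = √(s²/n) = 0.16018317; SE_fpc = √((1−f)s²/n) = 0.13790602.
Ratio = √(1−f) = 0.86092700. Reduction = 100·(1 − 0.86092700) = 13.9073%.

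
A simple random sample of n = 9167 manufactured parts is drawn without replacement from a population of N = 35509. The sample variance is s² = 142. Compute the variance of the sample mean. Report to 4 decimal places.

Under SRS without replacement, Var(ȳ) = (1 − f)·s²/n with f = n/N = 9167/35509 = 0.25815990.
Var(ȳ) = (1 − 0.25815990)·142/9167 = 0.74184010·0.015490346 = 0.01149136.

0.0115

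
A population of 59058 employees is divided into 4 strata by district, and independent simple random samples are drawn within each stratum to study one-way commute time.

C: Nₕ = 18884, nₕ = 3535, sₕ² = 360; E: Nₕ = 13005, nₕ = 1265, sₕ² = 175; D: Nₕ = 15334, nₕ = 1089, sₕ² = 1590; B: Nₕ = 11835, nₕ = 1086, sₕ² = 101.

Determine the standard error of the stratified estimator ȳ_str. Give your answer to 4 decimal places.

0.3307

Var(ȳ_str) = Σₕ Wₕ²(1 − fₕ)sₕ²/nₕ with Wₕ = Nₕ/N, N = 59058.
C: Wₕ = 0.31975346; term = 0.31975346²·(1 − 0.18719551)·360/3535 = 0.0084631042.
E: Wₕ = 0.22020725; term = 0.22020725²·(1 − 0.09727028)·175/1265 = 0.0060557579.
D: Wₕ = 0.25964306; term = 0.25964306²·(1 − 0.07101865)·1590/1089 = 0.091438625.
B: Wₕ = 0.20039622; term = 0.20039622²·(1 − 0.09176172)·101/1086 = 0.0033921137.
Sum = 0.1093496.
SE = √(0.1093496) = 0.3307.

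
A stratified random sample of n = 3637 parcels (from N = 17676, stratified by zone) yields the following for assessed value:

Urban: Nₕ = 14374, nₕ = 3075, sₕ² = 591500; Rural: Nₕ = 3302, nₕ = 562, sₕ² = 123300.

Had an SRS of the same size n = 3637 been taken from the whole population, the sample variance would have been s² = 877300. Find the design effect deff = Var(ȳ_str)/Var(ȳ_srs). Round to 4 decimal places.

0.5551

Var(ȳ_str) = Σ Wₕ²(1−fₕ)sₕ²/nₕ with Wₕ = Nₕ/17676:
  Urban: (14374/17676)²·(1−3075/14374)·591500/3075 = 99.990627
  Rural: (3302/17676)²·(1−562/3302)·123300/562 = 6.3531105
  → Var(ȳ_str) = 106.34374.
Var(ȳ_srs) = (1 − 3637/17676)·877300/3637 = 191.58302.
deff = 106.34374 / 191.58302 = 0.5551.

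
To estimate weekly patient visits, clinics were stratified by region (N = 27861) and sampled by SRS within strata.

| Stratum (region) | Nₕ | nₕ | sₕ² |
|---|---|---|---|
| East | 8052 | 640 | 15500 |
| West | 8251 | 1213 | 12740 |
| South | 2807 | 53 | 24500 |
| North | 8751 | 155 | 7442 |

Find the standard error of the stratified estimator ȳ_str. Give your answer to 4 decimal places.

3.4503

Var(ȳ_str) = Σₕ Wₕ²(1 − fₕ)sₕ²/nₕ with Wₕ = Nₕ/N, N = 27861.
East: Wₕ = 0.28900614; term = 0.28900614²·(1 − 0.07948336)·15500/640 = 1.8620764.
West: Wₕ = 0.29614874; term = 0.29614874²·(1 − 0.14701248)·12740/1213 = 0.78572591.
South: Wₕ = 0.10075015; term = 0.10075015²·(1 − 0.01888137)·24500/53 = 4.6036592.
North: Wₕ = 0.31409497; term = 0.31409497²·(1 − 0.01771226)·7442/155 = 4.6528458.
Sum = 11.904307.
SE = √(11.904307) = 3.4503.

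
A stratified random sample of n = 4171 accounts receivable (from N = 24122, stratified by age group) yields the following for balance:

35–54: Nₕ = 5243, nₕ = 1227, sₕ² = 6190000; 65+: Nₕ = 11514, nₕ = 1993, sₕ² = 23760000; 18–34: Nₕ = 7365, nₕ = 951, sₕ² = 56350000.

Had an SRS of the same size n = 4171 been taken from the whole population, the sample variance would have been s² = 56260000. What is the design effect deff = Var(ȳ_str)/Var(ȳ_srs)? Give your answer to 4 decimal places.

Var(ȳ_str) = Σ Wₕ²(1−fₕ)sₕ²/nₕ with Wₕ = Nₕ/24122:
  35–54: (5243/24122)²·(1−1227/5243)·6190000/1227 = 182.5547
  65+: (11514/24122)²·(1−1993/11514)·23760000/1993 = 2246.0597
  18–34: (7365/24122)²·(1−951/7365)·56350000/951 = 4810.4808
  → Var(ȳ_str) = 7239.0952.
Var(ȳ_srs) = (1 − 4171/24122)·56260000/4171 = 11156.061.
deff = 7239.0952 / 11156.061 = 0.6489.

0.6489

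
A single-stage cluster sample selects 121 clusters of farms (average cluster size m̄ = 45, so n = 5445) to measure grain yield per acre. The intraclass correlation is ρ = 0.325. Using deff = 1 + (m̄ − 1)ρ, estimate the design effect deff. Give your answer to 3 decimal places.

15.300

deff = 1 + (45 − 1)·0.325 = 1 + 14.3 = 15.3.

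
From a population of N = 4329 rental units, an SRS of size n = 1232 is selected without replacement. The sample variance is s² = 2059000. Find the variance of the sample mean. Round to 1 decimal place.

1195.6

Under SRS without replacement, Var(ȳ) = (1 − f)·s²/n with f = n/N = 1232/4329 = 0.28459228.
Var(ȳ) = (1 − 0.28459228)·2059000/1232 = 0.71540772·1671.2662 = 1195.6368.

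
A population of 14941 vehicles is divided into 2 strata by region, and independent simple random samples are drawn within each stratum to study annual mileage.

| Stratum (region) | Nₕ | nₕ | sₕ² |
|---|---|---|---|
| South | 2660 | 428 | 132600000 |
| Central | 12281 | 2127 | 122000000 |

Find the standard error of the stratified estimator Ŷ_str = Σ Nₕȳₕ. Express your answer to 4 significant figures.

Var(Ŷ_str) = Σₕ Nₕ²(1 − fₕ)sₕ²/nₕ.
South: 2660²·(1 − 428/2660)·132600000/428 = 1.8393975 × 10^12.
Central: 12281²·(1 − 2127/12281)·122000000/2127 = 7.1525884 × 10^12.
Sum = 8.9919859 × 10^12.
SE = √(8.9919859 × 10^12) = 2.999 × 10^6.

2.999 × 10^6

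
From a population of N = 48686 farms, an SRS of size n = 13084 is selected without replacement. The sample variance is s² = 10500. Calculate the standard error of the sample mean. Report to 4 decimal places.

Under SRS without replacement, Var(ȳ) = (1 − f)·s²/n with f = n/N = 13084/48686 = 0.26874255.
Var(ȳ) = (1 − 0.26874255)·10500/13084 = 0.73125745·0.80250688 = 0.58683913.
SE(ȳ) = √(0.58683913) = 0.7661.

0.7661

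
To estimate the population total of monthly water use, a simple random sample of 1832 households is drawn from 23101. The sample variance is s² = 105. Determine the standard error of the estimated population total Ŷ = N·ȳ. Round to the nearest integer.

Var(Ŷ) = N²·Var(ȳ) = N²·(1 − n/N)·s²/n.
f = 1832/23101 = 0.07930393; Var(ȳ) = 0.92069607·105/1832 = 0.052769153.
Var(Ŷ) = 23101² · 0.052769153 = 2.8160586 × 10^7.
SE(Ŷ) = √(2.8160586 × 10^7) = 5307.

5307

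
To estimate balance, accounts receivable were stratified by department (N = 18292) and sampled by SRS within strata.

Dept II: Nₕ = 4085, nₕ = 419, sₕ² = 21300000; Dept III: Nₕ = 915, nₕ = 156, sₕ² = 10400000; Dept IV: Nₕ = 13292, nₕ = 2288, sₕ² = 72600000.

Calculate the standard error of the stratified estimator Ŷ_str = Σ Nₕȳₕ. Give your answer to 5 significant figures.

Var(Ŷ_str) = Σₕ Nₕ²(1 − fₕ)sₕ²/nₕ.
Dept II: 4085²·(1 − 419/4085)·21300000/419 = 7.6128996 × 10^11.
Dept III: 915²·(1 − 156/915)·10400000/156 = 4.6299 × 10^10.
Dept IV: 13292²·(1 − 2288/13292)·72600000/2288 = 4.6411063 × 10^12.
Sum = 5.4486953 × 10^12.
SE = √(5.4486953 × 10^12) = 2.3342 × 10^6.

2.3342 × 10^6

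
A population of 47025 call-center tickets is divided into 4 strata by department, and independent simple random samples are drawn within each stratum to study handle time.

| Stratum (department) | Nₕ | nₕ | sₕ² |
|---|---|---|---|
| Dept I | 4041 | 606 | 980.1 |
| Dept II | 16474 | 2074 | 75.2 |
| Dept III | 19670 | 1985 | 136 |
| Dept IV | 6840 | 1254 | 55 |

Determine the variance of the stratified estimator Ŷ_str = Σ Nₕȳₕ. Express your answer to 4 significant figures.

5.656 × 10^7

Var(Ŷ_str) = Σₕ Nₕ²(1 − fₕ)sₕ²/nₕ.
Dept I: 4041²·(1 − 606/4041)·980.1/606 = 2.2449846 × 10^7.
Dept II: 16474²·(1 − 2074/16474)·75.2/2074 = 8.6014297 × 10^6.
Dept III: 19670²·(1 − 1985/19670)·136/1985 = 2.38335 × 10^7.
Dept IV: 6840²·(1 − 1254/6840)·55/1254 = 1.6758 × 10^6.
Sum = 5.6560576 × 10^7.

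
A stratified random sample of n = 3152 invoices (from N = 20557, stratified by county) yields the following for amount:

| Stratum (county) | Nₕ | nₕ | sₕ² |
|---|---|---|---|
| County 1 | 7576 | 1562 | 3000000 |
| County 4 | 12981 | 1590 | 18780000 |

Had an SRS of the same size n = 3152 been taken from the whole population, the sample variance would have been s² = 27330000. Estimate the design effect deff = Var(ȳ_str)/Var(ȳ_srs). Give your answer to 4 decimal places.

Var(ȳ_str) = Σ Wₕ²(1−fₕ)sₕ²/nₕ with Wₕ = Nₕ/20557:
  County 1: (7576/20557)²·(1−1562/7576)·3000000/1562 = 207.07332
  County 4: (12981/20557)²·(1−1590/12981)·18780000/1590 = 4132.8438
  → Var(ȳ_str) = 4339.9171.
Var(ȳ_srs) = (1 − 3152/20557)·27330000/3152 = 7341.2111.
deff = 4339.9171 / 7341.2111 = 0.5912.

0.5912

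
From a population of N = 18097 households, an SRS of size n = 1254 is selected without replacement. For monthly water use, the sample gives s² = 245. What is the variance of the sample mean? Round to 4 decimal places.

Under SRS without replacement, Var(ȳ) = (1 − f)·s²/n with f = n/N = 1254/18097 = 0.06929325.
Var(ȳ) = (1 − 0.06929325)·245/1254 = 0.93070675·0.1953748 = 0.18183665.

0.1818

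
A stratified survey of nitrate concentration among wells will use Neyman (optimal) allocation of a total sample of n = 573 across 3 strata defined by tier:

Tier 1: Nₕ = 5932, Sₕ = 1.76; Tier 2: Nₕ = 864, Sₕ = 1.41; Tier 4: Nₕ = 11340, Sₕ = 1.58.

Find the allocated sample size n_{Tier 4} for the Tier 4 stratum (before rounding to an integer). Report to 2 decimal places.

Neyman allocation: nₕ = n·NₕSₕ / Σⱼ NⱼSⱼ.
Σ NⱼSⱼ = 5932·1.76 + 864·1.41 + 11340·1.58 = 29575.76.
n_{Tier 4} = 573·11340·1.58 / 29575.76 = 347.13.

347.13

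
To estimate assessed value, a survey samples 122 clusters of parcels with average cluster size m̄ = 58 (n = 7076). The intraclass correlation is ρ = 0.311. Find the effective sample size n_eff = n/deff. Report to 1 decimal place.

deff = 1 + (58 − 1)·0.311 = 1 + 17.727 = 18.727.
n_eff = 7076 / 18.727 = 377.9.

377.9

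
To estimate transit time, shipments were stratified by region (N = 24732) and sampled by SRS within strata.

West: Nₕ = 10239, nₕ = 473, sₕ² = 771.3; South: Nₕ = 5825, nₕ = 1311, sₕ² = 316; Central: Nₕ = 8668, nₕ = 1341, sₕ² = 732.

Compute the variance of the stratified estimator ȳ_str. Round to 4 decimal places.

0.3336

Var(ȳ_str) = Σₕ Wₕ²(1 − fₕ)sₕ²/nₕ with Wₕ = Nₕ/N, N = 24732.
West: Wₕ = 0.41399806; term = 0.41399806²·(1 − 0.04619592)·771.3/473 = 0.26657412.
South: Wₕ = 0.23552483; term = 0.23552483²·(1 − 0.22506438)·316/1311 = 0.010361518.
Central: Wₕ = 0.35047711; term = 0.35047711²·(1 − 0.15470697)·732/1341 = 0.05667727.
Sum = 0.33361291.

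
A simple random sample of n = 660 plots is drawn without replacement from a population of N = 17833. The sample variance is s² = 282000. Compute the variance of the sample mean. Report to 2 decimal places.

411.46

Under SRS without replacement, Var(ȳ) = (1 − f)·s²/n with f = n/N = 660/17833 = 0.03701004.
Var(ȳ) = (1 − 0.03701004)·282000/660 = 0.96298996·427.27273 = 411.45935.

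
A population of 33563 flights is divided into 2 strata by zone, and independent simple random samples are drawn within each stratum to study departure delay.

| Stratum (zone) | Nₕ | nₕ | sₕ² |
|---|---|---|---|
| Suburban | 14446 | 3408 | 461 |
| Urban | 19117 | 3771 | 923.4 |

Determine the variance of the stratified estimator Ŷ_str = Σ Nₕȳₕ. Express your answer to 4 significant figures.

9.341 × 10^7

Var(Ŷ_str) = Σₕ Nₕ²(1 − fₕ)sₕ²/nₕ.
Suburban: 14446²·(1 − 3408/14446)·461/3408 = 2.1569463 × 10^7.
Urban: 19117²·(1 − 3771/19117)·923.4/3771 = 7.1837014 × 10^7.
Sum = 9.3406477 × 10^7.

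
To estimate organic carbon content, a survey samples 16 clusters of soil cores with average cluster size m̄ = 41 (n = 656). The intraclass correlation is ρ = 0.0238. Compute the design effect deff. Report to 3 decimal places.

1.952

deff = 1 + (41 − 1)·0.0238 = 1 + 0.952 = 1.952.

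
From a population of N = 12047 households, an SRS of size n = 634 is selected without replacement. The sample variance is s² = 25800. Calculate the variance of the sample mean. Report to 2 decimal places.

Under SRS without replacement, Var(ȳ) = (1 − f)·s²/n with f = n/N = 634/12047 = 0.05262721.
Var(ȳ) = (1 − 0.05262721)·25800/634 = 0.94737279·40.694006 = 38.552394.

38.55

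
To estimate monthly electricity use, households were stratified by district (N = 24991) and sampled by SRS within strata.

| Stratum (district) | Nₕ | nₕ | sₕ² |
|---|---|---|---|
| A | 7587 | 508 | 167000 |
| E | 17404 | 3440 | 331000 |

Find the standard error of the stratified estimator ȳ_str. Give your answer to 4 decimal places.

Var(ȳ_str) = Σₕ Wₕ²(1 − fₕ)sₕ²/nₕ with Wₕ = Nₕ/N, N = 24991.
A: Wₕ = 0.30358929; term = 0.30358929²·(1 − 0.06695664)·167000/508 = 28.270109.
E: Wₕ = 0.69641071; term = 0.69641071²·(1 − 0.19765571)·331000/3440 = 37.442186.
Sum = 65.712295.
SE = √(65.712295) = 8.1063.

8.1063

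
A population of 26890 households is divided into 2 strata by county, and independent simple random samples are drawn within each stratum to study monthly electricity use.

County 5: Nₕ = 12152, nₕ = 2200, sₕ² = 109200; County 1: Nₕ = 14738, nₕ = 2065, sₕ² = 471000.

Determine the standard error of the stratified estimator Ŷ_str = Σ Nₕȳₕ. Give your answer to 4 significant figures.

Var(Ŷ_str) = Σₕ Nₕ²(1 − fₕ)sₕ²/nₕ.
County 5: 12152²·(1 − 2200/12152)·109200/2200 = 6.0028582 × 10^9.
County 1: 14738²·(1 − 2065/14738)·471000/2065 = 4.2600906 × 10^10.
Sum = 4.8603764 × 10^10.
SE = √(4.8603764 × 10^10) = 220500.

220500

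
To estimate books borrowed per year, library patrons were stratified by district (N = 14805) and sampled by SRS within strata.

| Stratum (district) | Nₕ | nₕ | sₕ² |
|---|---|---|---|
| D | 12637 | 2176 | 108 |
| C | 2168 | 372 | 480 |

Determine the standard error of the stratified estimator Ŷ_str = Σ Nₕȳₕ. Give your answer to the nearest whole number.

Var(Ŷ_str) = Σₕ Nₕ²(1 − fₕ)sₕ²/nₕ.
D: 12637²·(1 − 2176/12637)·108/2176 = 6.5611815 × 10^6.
C: 2168²·(1 − 372/2168)·480/372 = 5.0241652 × 10^6.
Sum = 1.1585347 × 10^7.
SE = √(1.1585347 × 10^7) = 3404.

3404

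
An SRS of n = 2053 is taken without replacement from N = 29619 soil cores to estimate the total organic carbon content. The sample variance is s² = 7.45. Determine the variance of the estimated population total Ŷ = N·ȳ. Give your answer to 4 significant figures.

Var(Ŷ) = N²·Var(ȳ) = N²·(1 − n/N)·s²/n.
f = 2053/29619 = 0.06931362; Var(ȳ) = 0.93068638·7.45/2053 = 0.0033773081.
Var(Ŷ) = 29619² · 0.0033773081 = 2.9628623 × 10^6.

2.963 × 10^6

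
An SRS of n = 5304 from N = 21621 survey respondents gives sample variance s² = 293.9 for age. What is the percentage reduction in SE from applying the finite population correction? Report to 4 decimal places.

13.1275

f = n/N = 5304/21621 = 0.24531705.
SE_no-fpc = √(s²/n) = 0.23539543; SE_fpc = √((1−f)s²/n) = 0.20449387.
Ratio = √(1−f) = 0.86872490. Reduction = 100·(1 − 0.86872490) = 13.1275%.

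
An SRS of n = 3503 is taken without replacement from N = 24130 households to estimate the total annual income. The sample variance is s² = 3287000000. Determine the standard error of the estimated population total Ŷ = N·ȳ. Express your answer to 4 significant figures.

2.161 × 10^7

Var(Ŷ) = N²·Var(ȳ) = N²·(1 − n/N)·s²/n.
f = 3503/24130 = 0.14517199; Var(ȳ) = 0.85482801·3287000000/3503 = 802118.09.
Var(Ŷ) = 24130² · 802118.09 = 4.6703879 × 10^14.
SE(Ŷ) = √(4.6703879 × 10^14) = 2.161 × 10^7.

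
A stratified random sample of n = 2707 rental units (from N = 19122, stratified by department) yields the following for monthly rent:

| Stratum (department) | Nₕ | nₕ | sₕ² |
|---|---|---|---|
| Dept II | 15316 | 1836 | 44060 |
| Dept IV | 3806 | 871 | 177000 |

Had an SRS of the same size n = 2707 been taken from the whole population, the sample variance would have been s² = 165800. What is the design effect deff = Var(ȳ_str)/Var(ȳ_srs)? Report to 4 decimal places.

0.3758

Var(ȳ_str) = Σ Wₕ²(1−fₕ)sₕ²/nₕ with Wₕ = Nₕ/19122:
  Dept II: (15316/19122)²·(1−1836/15316)·44060/1836 = 13.550036
  Dept IV: (3806/19122)²·(1−871/3806)·177000/871 = 6.2081953
  → Var(ȳ_str) = 19.758231.
Var(ȳ_srs) = (1 − 2707/19122)·165800/2707 = 52.577974.
deff = 19.758231 / 52.577974 = 0.3758.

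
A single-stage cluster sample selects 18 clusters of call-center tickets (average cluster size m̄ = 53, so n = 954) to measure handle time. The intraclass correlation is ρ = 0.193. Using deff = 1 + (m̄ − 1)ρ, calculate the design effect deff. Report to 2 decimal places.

deff = 1 + (53 − 1)·0.193 = 1 + 10.036 = 11.036.

11.04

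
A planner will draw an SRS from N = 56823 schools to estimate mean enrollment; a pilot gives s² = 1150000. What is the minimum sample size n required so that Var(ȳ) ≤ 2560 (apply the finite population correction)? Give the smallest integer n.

Without fpc, n₀ = s²/D = 1150000/2560 = 449.2188.
With fpc, (1 − n/N)·s²/n ≤ D requires n ≥ n₀/(1 + n₀/N) = 449.2188/(1 + 449.2188/56823) = 445.6953.
Rounding up, n = 446.

446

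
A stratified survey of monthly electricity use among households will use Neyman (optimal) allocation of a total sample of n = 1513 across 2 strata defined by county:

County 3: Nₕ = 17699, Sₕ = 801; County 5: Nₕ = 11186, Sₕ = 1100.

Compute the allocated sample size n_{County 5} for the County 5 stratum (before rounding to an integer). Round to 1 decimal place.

703.0

Neyman allocation: nₕ = n·NₕSₕ / Σⱼ NⱼSⱼ.
Σ NⱼSⱼ = 17699·801 + 11186·1100 = 2.6481499 × 10^7.
n_{County 5} = 1513·11186·1100 / (2.6481499 × 10^7) = 703.0.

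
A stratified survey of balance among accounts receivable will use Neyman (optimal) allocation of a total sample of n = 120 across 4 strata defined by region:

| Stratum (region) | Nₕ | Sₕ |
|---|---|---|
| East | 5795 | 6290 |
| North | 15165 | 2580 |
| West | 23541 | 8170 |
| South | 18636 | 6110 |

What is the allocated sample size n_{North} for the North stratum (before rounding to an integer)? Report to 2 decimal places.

12.30

Neyman allocation: nₕ = n·NₕSₕ / Σⱼ NⱼSⱼ.
Σ NⱼSⱼ = 5795·6290 + 15165·2580 + 23541·8170 + 18636·6110 = 3.8177218 × 10^8.
n_{North} = 120·15165·2580 / (3.8177218 × 10^8) = 12.30.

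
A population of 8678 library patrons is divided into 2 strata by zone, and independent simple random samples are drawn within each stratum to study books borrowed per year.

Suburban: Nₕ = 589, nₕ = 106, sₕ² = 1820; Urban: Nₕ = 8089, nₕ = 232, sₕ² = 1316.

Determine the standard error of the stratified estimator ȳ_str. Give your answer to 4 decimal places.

2.2027

Var(ȳ_str) = Σₕ Wₕ²(1 − fₕ)sₕ²/nₕ with Wₕ = Nₕ/N, N = 8678.
Suburban: Wₕ = 0.06787278; term = 0.06787278²·(1 − 0.17996604)·1820/106 = 0.064861749.
Urban: Wₕ = 0.93212722; term = 0.93212722²·(1 − 0.02868092)·1316/232 = 4.7871849.
Sum = 4.8520466.
SE = √(4.8520466) = 2.2027.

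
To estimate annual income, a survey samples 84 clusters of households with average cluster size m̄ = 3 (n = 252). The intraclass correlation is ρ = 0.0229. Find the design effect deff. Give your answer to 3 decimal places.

deff = 1 + (3 − 1)·0.0229 = 1 + 0.0458 = 1.0458.

1.046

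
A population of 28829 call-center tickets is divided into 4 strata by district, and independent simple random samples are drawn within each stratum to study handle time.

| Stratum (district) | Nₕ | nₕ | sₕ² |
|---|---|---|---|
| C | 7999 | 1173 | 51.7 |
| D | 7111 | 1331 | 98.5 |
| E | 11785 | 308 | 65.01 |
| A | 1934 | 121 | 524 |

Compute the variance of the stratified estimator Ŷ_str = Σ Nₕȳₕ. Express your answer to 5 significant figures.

Var(Ŷ_str) = Σₕ Nₕ²(1 − fₕ)sₕ²/nₕ.
C: 7999²·(1 − 1173/7999)·51.7/1173 = 2.4065479 × 10^6.
D: 7111²·(1 − 1331/7111)·98.5/1331 = 3.0417022 × 10^6.
E: 11785²·(1 − 308/11785)·65.01/308 = 2.8548771 × 10^7.
A: 1934²·(1 − 121/1934)·524/121 = 1.5184489 × 10^7.
Sum = 4.918151 × 10^7.

4.9182 × 10^7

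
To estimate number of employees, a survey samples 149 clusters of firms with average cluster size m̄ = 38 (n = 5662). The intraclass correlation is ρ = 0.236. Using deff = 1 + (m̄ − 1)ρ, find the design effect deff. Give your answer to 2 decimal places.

deff = 1 + (38 − 1)·0.236 = 1 + 8.732 = 9.732.

9.73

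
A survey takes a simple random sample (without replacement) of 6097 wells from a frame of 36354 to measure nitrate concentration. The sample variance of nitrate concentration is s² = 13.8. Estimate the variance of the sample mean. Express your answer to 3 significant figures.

0.00188

Under SRS without replacement, Var(ȳ) = (1 − f)·s²/n with f = n/N = 6097/36354 = 0.16771194.
Var(ȳ) = (1 − 0.16771194)·13.8/6097 = 0.83228806·0.0022634082 = 0.0018838076.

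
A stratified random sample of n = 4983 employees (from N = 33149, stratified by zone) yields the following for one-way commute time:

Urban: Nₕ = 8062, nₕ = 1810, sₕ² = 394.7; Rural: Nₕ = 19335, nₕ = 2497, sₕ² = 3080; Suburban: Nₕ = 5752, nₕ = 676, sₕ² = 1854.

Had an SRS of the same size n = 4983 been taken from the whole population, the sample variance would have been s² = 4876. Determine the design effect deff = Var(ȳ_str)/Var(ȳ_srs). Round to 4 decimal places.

Var(ȳ_str) = Σ Wₕ²(1−fₕ)sₕ²/nₕ with Wₕ = Nₕ/33149:
  Urban: (8062/33149)²·(1−1810/8062)·394.7/1810 = 0.010002521
  Rural: (19335/33149)²·(1−2497/19335)·3080/2497 = 0.36544834
  Suburban: (5752/33149)²·(1−676/5752)·1854/676 = 0.072872331
  → Var(ȳ_str) = 0.44832319.
Var(ȳ_srs) = (1 − 4983/33149)·4876/4983 = 0.83143357.
deff = 0.44832319 / 0.83143357 = 0.5392.

0.5392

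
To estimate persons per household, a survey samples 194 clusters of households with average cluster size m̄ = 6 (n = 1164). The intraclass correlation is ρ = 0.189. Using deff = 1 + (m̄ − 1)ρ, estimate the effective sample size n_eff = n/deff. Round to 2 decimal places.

deff = 1 + (6 − 1)·0.189 = 1 + 0.945 = 1.945.
n_eff = 1164 / 1.945 = 598.46.

598.46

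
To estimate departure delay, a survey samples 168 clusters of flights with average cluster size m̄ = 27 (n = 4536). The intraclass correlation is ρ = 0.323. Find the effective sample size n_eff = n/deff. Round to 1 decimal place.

deff = 1 + (27 − 1)·0.323 = 1 + 8.398 = 9.398.
n_eff = 4536 / 9.398 = 482.7.

482.7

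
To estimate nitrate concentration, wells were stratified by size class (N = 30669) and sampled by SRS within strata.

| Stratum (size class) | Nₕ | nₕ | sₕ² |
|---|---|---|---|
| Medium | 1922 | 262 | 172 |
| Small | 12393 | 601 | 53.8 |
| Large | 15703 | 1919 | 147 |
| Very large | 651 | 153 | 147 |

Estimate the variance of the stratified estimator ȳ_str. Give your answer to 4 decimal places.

0.0341

Var(ȳ_str) = Σₕ Wₕ²(1 − fₕ)sₕ²/nₕ with Wₕ = Nₕ/N, N = 30669.
Medium: Wₕ = 0.06266914; term = 0.06266914²·(1 − 0.13631634)·172/262 = 0.002226842.
Small: Wₕ = 0.40408882; term = 0.40408882²·(1 − 0.04849512)·53.8/601 = 0.01390825.
Large: Wₕ = 0.51201539; term = 0.51201539²·(1 − 0.12220595)·147/1919 = 0.017627918.
Very large: Wₕ = 0.02122665; term = 0.02122665²·(1 − 0.23502304)·147/153 = 3.3115934 × 10^-4.
Sum = 0.034094169.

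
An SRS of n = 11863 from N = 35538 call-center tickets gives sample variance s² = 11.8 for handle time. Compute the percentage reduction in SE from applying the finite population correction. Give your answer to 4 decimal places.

f = n/N = 11863/35538 = 0.33381169.
SE_no-fpc = √(s²/n) = 0.031538696; SE_fpc = √((1−f)s²/n) = 0.025741997.
Ratio = √(1−f) = 0.81620359. Reduction = 100·(1 − 0.81620359) = 18.3796%.

18.3796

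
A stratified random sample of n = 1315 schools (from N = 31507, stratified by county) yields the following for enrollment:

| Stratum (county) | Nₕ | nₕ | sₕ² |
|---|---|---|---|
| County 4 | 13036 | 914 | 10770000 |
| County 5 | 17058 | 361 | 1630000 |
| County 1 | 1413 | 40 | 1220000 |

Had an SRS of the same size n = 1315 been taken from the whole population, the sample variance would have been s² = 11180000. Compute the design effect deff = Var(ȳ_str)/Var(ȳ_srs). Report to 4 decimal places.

Var(ȳ_str) = Σ Wₕ²(1−fₕ)sₕ²/nₕ with Wₕ = Nₕ/31507:
  County 4: (13036/31507)²·(1−914/13036)·10770000/914 = 1875.746
  County 5: (17058/31507)²·(1−361/17058)·1630000/361 = 1295.4864
  County 1: (1413/31507)²·(1−40/1413)·1220000/40 = 59.60716
  → Var(ȳ_str) = 3230.8396.
Var(ȳ_srs) = (1 − 1315/31507)·11180000/1315 = 8147.0594.
deff = 3230.8396 / 8147.0594 = 0.3966.

0.3966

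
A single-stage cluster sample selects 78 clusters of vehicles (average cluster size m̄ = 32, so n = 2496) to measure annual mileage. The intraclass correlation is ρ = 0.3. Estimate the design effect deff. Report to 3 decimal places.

deff = 1 + (32 − 1)·0.3 = 1 + 9.3 = 10.3.

10.300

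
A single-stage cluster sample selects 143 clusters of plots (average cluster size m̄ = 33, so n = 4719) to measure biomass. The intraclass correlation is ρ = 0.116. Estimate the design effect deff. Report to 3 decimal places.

4.712

deff = 1 + (33 − 1)·0.116 = 1 + 3.712 = 4.712.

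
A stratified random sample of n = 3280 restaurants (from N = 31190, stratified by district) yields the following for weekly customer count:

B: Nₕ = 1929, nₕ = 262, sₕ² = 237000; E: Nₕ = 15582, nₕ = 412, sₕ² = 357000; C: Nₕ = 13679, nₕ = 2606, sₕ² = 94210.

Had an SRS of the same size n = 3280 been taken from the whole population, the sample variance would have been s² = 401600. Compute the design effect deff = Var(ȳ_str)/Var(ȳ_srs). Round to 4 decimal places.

Var(ȳ_str) = Σ Wₕ²(1−fₕ)sₕ²/nₕ with Wₕ = Nₕ/31190:
  B: (1929/31190)²·(1−262/1929)·237000/262 = 2.9900891
  E: (15582/31190)²·(1−412/15582)·357000/412 = 210.54699
  C: (13679/31190)²·(1−2606/13679)·94210/2606 = 5.6287439
  → Var(ȳ_str) = 219.16582.
Var(ȳ_srs) = (1 − 3280/31190)·401600/3280 = 109.5631.
deff = 219.16582 / 109.5631 = 2.0004.

2.0004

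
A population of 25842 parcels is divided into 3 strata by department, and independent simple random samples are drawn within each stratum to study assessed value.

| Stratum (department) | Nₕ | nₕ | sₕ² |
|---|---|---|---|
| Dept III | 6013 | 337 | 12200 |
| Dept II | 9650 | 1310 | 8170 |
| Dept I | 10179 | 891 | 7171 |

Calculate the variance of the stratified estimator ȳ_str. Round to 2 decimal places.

Var(ȳ_str) = Σₕ Wₕ²(1 − fₕ)sₕ²/nₕ with Wₕ = Nₕ/N, N = 25842.
Dept III: Wₕ = 0.23268323; term = 0.23268323²·(1 − 0.05604524)·12200/337 = 1.8501685.
Dept II: Wₕ = 0.37342311; term = 0.37342311²·(1 − 0.13575130)·8170/1310 = 0.75160884.
Dept I: Wₕ = 0.39389366; term = 0.39389366²·(1 − 0.08753316)·7171/891 = 1.1394023.
Sum = 3.7411796.

3.74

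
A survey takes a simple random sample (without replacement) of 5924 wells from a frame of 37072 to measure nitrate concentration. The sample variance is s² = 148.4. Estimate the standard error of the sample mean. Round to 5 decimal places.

0.14508

Under SRS without replacement, Var(ȳ) = (1 − f)·s²/n with f = n/N = 5924/37072 = 0.15979715.
Var(ȳ) = (1 − 0.15979715)·148.4/5924 = 0.84020285·0.025050641 = 0.02104762.
SE(ȳ) = √(0.02104762) = 0.14508.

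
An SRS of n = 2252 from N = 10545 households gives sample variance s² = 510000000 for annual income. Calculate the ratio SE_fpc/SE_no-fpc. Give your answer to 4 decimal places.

0.8868

f = n/N = 2252/10545 = 0.21356093.
SE_no-fpc = √(s²/n) = 475.88377; SE_fpc = √((1−f)s²/n) = 422.02039.
Ratio = √(1−f) = 0.88681400.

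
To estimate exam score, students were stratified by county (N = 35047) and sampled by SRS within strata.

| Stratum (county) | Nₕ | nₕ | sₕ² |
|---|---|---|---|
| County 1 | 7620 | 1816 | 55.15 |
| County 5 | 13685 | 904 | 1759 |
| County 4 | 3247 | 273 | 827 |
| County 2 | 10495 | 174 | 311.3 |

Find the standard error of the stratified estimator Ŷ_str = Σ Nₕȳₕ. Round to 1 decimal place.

Var(Ŷ_str) = Σₕ Nₕ²(1 − fₕ)sₕ²/nₕ.
County 1: 7620²·(1 − 1816/7620)·55.15/1816 = 1.3431114 × 10^6.
County 5: 13685²·(1 − 904/13685)·1759/904 = 3.4033534 × 10^8.
County 4: 3247²·(1 − 273/3247)·827/273 = 2.9252711 × 10^7.
County 2: 10495²·(1 − 174/10495)·311.3/174 = 1.9379122 × 10^8.
Sum = 5.6472238 × 10^8.
SE = √(5.6472238 × 10^8) = 23763.9.

23763.9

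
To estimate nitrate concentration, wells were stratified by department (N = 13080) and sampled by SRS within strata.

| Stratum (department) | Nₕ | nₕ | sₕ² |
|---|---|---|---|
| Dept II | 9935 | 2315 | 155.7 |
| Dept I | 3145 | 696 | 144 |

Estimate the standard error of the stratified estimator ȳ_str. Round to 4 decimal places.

Var(ȳ_str) = Σₕ Wₕ²(1 − fₕ)sₕ²/nₕ with Wₕ = Nₕ/N, N = 13080.
Dept II: Wₕ = 0.75955657; term = 0.75955657²·(1 − 0.23301459)·155.7/2315 = 0.029760825.
Dept I: Wₕ = 0.24044343; term = 0.24044343²·(1 − 0.22130366)·144/696 = 0.0093142352.
Sum = 0.03907506.
SE = √(0.03907506) = 0.1977.

0.1977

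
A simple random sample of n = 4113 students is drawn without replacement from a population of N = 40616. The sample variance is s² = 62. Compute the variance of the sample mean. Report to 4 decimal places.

0.0135

Under SRS without replacement, Var(ȳ) = (1 − f)·s²/n with f = n/N = 4113/40616 = 0.10126551.
Var(ȳ) = (1 − 0.10126551)·62/4113 = 0.89873449·0.015074155 = 0.013547663.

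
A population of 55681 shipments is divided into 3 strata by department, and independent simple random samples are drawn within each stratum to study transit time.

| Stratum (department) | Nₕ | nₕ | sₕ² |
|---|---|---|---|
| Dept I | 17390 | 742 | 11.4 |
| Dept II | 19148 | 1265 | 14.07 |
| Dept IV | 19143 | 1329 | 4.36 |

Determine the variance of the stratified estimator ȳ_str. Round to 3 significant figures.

0.00302

Var(ȳ_str) = Σₕ Wₕ²(1 − fₕ)sₕ²/nₕ with Wₕ = Nₕ/N, N = 55681.
Dept I: Wₕ = 0.31231479; term = 0.31231479²·(1 − 0.04266820)·11.4/742 = 0.0014346585.
Dept II: Wₕ = 0.34388750; term = 0.34388750²·(1 − 0.06606434)·14.07/1265 = 0.0012284382.
Dept IV: Wₕ = 0.34379770; term = 0.34379770²·(1 − 0.06942486)·4.36/1329 = 3.6084351 × 10^-4.
Sum = 0.0030239402.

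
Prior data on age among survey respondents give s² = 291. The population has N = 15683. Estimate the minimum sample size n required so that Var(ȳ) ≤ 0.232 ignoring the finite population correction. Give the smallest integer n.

Without fpc, n₀ = s²/D = 291/0.232 = 1254.3103.
Rounding up, n = 1255.

1255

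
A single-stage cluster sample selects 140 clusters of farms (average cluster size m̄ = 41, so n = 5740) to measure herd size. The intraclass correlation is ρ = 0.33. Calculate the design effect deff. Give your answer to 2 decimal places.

14.20

deff = 1 + (41 − 1)·0.33 = 1 + 13.2 = 14.2.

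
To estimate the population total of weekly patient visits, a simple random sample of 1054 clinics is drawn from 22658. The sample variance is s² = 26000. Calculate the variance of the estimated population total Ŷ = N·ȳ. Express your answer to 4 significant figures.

Var(Ŷ) = N²·Var(ȳ) = N²·(1 − n/N)·s²/n.
f = 1054/22658 = 0.04651779; Var(ȳ) = 0.95348221·26000/1054 = 23.520434.
Var(Ŷ) = 22658² · 23.520434 = 1.2075037 × 10^10.

1.208 × 10^10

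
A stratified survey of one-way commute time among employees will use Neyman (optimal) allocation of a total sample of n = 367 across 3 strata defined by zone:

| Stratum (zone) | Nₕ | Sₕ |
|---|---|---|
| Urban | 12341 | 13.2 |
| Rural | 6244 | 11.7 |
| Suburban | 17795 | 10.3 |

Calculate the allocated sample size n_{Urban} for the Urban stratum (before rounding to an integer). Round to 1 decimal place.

142.6

Neyman allocation: nₕ = n·NₕSₕ / Σⱼ NⱼSⱼ.
Σ NⱼSⱼ = 12341·13.2 + 6244·11.7 + 17795·10.3 = 419244.5.
n_{Urban} = 367·12341·13.2 / 419244.5 = 142.6.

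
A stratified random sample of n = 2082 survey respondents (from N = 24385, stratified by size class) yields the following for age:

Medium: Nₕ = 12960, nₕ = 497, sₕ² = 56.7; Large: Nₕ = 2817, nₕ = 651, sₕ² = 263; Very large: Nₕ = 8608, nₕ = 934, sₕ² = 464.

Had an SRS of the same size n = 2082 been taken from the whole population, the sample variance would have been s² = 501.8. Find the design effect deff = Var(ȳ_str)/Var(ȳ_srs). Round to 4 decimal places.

0.4097

Var(ȳ_str) = Σ Wₕ²(1−fₕ)sₕ²/nₕ with Wₕ = Nₕ/24385:
  Medium: (12960/24385)²·(1−497/12960)·56.7/497 = 0.030989085
  Large: (2817/24385)²·(1−651/2817)·263/651 = 0.0041454773
  Very large: (8608/24385)²·(1−934/8608)·464/934 = 0.055188633
  → Var(ȳ_str) = 0.090323195.
Var(ȳ_srs) = (1 − 2082/24385)·501.8/2082 = 0.22044003.
deff = 0.090323195 / 0.22044003 = 0.4097.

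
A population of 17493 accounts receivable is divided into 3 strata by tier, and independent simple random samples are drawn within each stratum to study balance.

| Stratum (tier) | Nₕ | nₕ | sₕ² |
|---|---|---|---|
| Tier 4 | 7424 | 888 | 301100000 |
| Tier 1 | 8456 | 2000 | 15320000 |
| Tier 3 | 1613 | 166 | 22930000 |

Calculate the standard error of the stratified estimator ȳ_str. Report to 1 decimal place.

Var(ȳ_str) = Σₕ Wₕ²(1 − fₕ)sₕ²/nₕ with Wₕ = Nₕ/N, N = 17493.
Tier 4: Wₕ = 0.42439833; term = 0.42439833²·(1 − 0.11961207)·301100000/888 = 53767.421.
Tier 1: Wₕ = 0.48339336; term = 0.48339336²·(1 − 0.23651845)·15320000/2000 = 1366.5599.
Tier 3: Wₕ = 0.09220831; term = 0.09220831²·(1 − 0.10291383)·22930000/166 = 1053.5867.
Sum = 56187.568.
SE = √(56187.568) = 237.0.

237.0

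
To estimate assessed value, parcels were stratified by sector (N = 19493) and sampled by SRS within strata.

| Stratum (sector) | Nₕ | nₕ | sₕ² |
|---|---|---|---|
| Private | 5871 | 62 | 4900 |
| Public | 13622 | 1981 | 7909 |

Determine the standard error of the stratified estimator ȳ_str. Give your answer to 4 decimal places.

Var(ȳ_str) = Σₕ Wₕ²(1 − fₕ)sₕ²/nₕ with Wₕ = Nₕ/N, N = 19493.
Private: Wₕ = 0.30118504; term = 0.30118504²·(1 − 0.01056038)·4900/62 = 7.0934985.
Public: Wₕ = 0.69881496; term = 0.69881496²·(1 − 0.14542652)·7909/1981 = 1.6661377.
Sum = 8.7596362.
SE = √(8.7596362) = 2.9597.

2.9597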